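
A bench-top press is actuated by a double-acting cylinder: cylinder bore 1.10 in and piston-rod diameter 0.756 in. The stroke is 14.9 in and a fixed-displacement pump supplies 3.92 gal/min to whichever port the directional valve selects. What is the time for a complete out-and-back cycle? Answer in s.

t ≈ 1.43 s

Cap-side area A_cap = π/4 × (1.10 in)² = 0.9503 in^2
Rod-side annular area A_ann = π/4 × (1.10² − 0.756²) = 0.5014 in^2
t_ext = A_cap·L/Q = 0.9382 s
t_ret = A_ann·L/Q = 0.4951 s
t_cycle = t_ext + t_ret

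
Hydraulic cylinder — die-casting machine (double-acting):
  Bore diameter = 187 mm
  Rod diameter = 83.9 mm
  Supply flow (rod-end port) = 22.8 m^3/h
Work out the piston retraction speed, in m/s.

Rod-side annular area A_ann = π/4 × (187² − 83.9²) = 21940 mm^2
Flow into the rod-end port fills the annular volume.
v = Q / A

v ≈ 0.289 m/s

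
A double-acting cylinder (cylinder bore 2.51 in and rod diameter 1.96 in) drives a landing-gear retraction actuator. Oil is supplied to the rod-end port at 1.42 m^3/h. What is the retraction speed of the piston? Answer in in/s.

Rod-side annular area A_ann = π/4 × (2.51² − 1.96²) = 1.931 in^2
Flow into the rod-end port fills the annular volume.
v = Q / A

v ≈ 12.5 in/s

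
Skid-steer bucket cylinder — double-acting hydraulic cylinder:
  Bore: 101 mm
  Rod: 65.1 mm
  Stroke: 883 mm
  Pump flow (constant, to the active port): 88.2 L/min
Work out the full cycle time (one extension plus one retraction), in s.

Cap-side area A_cap = π/4 × (101 mm)² = 8012 mm^2
Rod-side annular area A_ann = π/4 × (101² − 65.1²) = 4683 mm^2
t_ext = A_cap·L/Q = 4.813 s
t_ret = A_ann·L/Q = 2.813 s
t_cycle = t_ext + t_ret

t ≈ 7.63 s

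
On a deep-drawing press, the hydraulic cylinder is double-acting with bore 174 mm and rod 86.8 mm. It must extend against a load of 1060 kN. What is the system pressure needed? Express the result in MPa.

Cap-side area A_cap = π/4 × (174 mm)² = 23780 mm^2
P = F / A = 1060 kN / A

P ≈ 44.6 MPa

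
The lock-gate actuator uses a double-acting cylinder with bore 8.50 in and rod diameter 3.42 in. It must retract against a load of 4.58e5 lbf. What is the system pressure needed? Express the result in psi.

P ≈ 9630 psi

Rod-side annular area A_ann = π/4 × (8.50² − 3.42²) = 47.56 in^2
Retraction: pressure acts on the annular area.
P = F / A = 4.58e5 lbf / A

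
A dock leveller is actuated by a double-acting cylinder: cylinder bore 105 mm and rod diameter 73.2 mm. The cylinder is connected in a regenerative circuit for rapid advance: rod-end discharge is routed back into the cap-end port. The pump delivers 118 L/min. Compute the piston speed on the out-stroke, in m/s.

v ≈ 0.467 m/s

In regeneration the rod-end outflow joins the pump flow into the cap end, so the net volume the pump must supply per unit advance equals the rod cross-section area.
Rod cross-section A_rod = π/4 × (73.2 mm)² = 4208 mm^2
v = Q_pump / A_rod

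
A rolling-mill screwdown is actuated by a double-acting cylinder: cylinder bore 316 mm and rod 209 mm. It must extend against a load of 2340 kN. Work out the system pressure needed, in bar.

P ≈ 298 bar

Cap-side area A_cap = π/4 × (316 mm)² = 78430 mm^2
P = F / A = 2340 kN / A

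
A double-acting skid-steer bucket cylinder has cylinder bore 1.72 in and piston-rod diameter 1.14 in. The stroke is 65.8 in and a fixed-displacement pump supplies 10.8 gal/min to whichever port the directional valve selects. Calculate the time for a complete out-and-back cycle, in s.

t ≈ 5.74 s

Cap-side area A_cap = π/4 × (1.72 in)² = 2.324 in^2
Rod-side annular area A_ann = π/4 × (1.72² − 1.14²) = 1.303 in^2
t_ext = A_cap·L/Q = 3.677 s
t_ret = A_ann·L/Q = 2.062 s
t_cycle = t_ext + t_ret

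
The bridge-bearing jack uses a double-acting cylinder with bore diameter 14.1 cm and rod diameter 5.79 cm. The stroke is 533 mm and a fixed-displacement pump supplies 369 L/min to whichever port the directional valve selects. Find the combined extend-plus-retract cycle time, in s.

Cap-side area A_cap = π/4 × (14.1 cm)² = 156.1 cm^2
Rod-side annular area A_ann = π/4 × (14.1² − 5.79²) = 129.8 cm^2
t_ext = A_cap·L/Q = 1.353 s
t_ret = A_ann·L/Q = 1.125 s
t_cycle = t_ext + t_ret

t ≈ 2.48 s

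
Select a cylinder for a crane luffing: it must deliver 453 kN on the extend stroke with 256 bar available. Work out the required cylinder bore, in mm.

Extension force acts on the full piston face: F = P × (π/4)D².
D = √(4F / (πP)) = √(4 × 453 kN / (π × 256 bar))

D ≈ 150 mm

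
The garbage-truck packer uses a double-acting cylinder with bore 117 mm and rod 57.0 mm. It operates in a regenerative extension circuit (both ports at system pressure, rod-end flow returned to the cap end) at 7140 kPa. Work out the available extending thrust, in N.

F ≈ 18200 N

With equal pressure on both faces, forces on the annular region cancel; the net push is pressure × rod cross-section.
Rod cross-section A_rod = π/4 × (57.0 mm)² = 2552 mm^2
F = P × A_rod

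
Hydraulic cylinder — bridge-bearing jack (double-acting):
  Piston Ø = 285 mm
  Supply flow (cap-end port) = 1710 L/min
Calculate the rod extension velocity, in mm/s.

v ≈ 447 mm/s

Cap-side area A_cap = π/4 × (285 mm)² = 63790 mm^2
v = Q / A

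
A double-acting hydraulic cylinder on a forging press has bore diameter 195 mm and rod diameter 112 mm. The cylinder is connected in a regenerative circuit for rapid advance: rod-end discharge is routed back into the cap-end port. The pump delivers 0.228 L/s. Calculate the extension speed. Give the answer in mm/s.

In regeneration the rod-end outflow joins the pump flow into the cap end, so the net volume the pump must supply per unit advance equals the rod cross-section area.
Rod cross-section A_rod = π/4 × (112 mm)² = 9852 mm^2
v = Q_pump / A_rod

v ≈ 23.1 mm/s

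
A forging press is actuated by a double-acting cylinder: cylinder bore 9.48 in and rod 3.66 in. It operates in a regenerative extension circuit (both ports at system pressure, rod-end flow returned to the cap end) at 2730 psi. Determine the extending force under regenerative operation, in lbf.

With equal pressure on both faces, forces on the annular region cancel; the net push is pressure × rod cross-section.
Rod cross-section A_rod = π/4 × (3.66 in)² = 10.52 in^2
F = P × A_rod

F ≈ 28700 lbf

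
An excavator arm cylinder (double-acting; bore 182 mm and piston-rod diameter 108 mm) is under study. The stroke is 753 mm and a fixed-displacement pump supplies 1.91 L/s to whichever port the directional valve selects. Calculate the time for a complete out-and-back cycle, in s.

Cap-side area A_cap = π/4 × (182 mm)² = 26020 mm^2
Rod-side annular area A_ann = π/4 × (182² − 108²) = 16850 mm^2
t_ext = A_cap·L/Q = 10.26 s
t_ret = A_ann·L/Q = 6.645 s
t_cycle = t_ext + t_ret

t ≈ 16.9 s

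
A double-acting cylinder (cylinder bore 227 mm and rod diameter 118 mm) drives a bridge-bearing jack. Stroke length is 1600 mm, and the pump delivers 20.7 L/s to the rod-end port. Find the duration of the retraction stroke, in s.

t ≈ 2.28 s

Rod-side annular area A_ann = π/4 × (227² − 118²) = 29530 mm^2
Swept volume V = A × L; t = V / Q = A·L / Q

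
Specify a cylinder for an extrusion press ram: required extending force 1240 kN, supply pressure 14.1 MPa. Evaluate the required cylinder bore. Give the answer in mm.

Extension force acts on the full piston face: F = P × (π/4)D².
D = √(4F / (πP)) = √(4 × 1240 kN / (π × 14.1 MPa))

D ≈ 335 mm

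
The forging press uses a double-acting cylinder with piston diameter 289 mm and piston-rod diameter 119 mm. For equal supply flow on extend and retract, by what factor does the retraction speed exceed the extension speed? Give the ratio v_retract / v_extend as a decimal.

v_ret/v_ext ≈ 1.20

Cap-side area A_cap = π/4 × (289 mm)² = 65600 mm^2
Rod-side annular area A_ann = π/4 × (289² − 119²) = 54480 mm^2
For equal Q, v ∝ 1/A, so v_ret/v_ext = A_cap/A_ann.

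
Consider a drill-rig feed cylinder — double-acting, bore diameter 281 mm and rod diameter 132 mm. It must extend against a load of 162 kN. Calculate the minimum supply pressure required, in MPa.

Cap-side area A_cap = π/4 × (281 mm)² = 62020 mm^2
P = F / A = 162 kN / A

P ≈ 2.61 MPa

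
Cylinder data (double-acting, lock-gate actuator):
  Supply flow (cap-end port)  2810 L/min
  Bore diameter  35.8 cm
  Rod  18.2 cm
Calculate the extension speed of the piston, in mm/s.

v ≈ 465 mm/s

Cap-side area A_cap = π/4 × (35.8 cm)² = 1007 cm^2
v = Q / A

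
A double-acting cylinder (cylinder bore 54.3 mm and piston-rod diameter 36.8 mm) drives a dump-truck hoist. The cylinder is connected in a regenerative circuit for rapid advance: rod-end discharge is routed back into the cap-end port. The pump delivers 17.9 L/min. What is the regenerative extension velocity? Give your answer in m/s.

In regeneration the rod-end outflow joins the pump flow into the cap end, so the net volume the pump must supply per unit advance equals the rod cross-section area.
Rod cross-section A_rod = π/4 × (36.8 mm)² = 1064 mm^2
v = Q_pump / A_rod

v ≈ 0.280 m/s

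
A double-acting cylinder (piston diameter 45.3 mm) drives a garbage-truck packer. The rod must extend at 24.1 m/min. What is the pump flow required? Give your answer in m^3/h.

Q ≈ 2.33 m^3/h

Cap-side area A_cap = π/4 × (45.3 mm)² = 1612 mm^2
Q = A × v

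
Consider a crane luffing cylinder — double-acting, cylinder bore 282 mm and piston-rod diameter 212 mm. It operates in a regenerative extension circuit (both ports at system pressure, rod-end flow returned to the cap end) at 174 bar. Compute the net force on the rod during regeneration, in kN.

With equal pressure on both faces, forces on the annular region cancel; the net push is pressure × rod cross-section.
Rod cross-section A_rod = π/4 × (212 mm)² = 35300 mm^2
F = P × A_rod

F ≈ 614 kN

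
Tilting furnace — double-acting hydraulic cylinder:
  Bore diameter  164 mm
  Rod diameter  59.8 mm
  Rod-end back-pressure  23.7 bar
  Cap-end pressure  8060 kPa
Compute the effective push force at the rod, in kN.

F ≈ 127 kN

Cap-side area A_cap = π/4 × (164 mm)² = 21120 mm^2
Rod-side annular area A_ann = π/4 × (164² − 59.8²) = 18320 mm^2
Net thrust = P_cap·A_cap − P_rod·A_ann = 170.3 kN − 43.41 kN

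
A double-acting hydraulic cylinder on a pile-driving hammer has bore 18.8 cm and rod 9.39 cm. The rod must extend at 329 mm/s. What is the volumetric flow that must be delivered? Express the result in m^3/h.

Q ≈ 32.9 m^3/h

Cap-side area A_cap = π/4 × (18.8 cm)² = 277.6 cm^2
Q = A × v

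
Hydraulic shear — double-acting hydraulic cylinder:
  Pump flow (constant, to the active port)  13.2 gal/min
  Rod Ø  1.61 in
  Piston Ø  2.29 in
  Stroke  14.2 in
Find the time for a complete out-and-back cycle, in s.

Cap-side area A_cap = π/4 × (2.29 in)² = 4.119 in^2
Rod-side annular area A_ann = π/4 × (2.29² − 1.61²) = 2.083 in^2
t_ext = A_cap·L/Q = 1.151 s
t_ret = A_ann·L/Q = 0.5820 s
t_cycle = t_ext + t_ret

t ≈ 1.73 s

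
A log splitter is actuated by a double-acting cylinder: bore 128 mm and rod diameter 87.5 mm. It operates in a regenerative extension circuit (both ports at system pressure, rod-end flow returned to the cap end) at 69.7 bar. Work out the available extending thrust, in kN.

F ≈ 41.9 kN

With equal pressure on both faces, forces on the annular region cancel; the net push is pressure × rod cross-section.
Rod cross-section A_rod = π/4 × (87.5 mm)² = 6013 mm^2
F = P × A_rod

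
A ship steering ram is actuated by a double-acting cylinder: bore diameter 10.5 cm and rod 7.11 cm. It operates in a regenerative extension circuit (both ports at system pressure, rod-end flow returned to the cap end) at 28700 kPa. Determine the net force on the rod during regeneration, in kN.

With equal pressure on both faces, forces on the annular region cancel; the net push is pressure × rod cross-section.
Rod cross-section A_rod = π/4 × (7.11 cm)² = 39.70 cm^2
F = P × A_rod

F ≈ 114 kN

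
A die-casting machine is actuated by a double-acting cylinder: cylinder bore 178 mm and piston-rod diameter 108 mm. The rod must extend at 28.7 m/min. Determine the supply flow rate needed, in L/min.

Cap-side area A_cap = π/4 × (178 mm)² = 24880 mm^2
Q = A × v

Q ≈ 714 L/min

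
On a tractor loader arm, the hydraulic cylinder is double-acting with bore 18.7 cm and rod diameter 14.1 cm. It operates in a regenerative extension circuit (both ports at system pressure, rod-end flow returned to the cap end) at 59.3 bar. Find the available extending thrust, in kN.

F ≈ 92.6 kN

With equal pressure on both faces, forces on the annular region cancel; the net push is pressure × rod cross-section.
Rod cross-section A_rod = π/4 × (14.1 cm)² = 156.1 cm^2
F = P × A_rod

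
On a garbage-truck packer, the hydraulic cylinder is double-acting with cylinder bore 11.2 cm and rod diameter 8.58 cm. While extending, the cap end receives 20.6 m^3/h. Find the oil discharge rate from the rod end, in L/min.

Q_out ≈ 142 L/min

Cap-side area A_cap = π/4 × (11.2 cm)² = 98.52 cm^2
Rod-side annular area A_ann = π/4 × (11.2² − 8.58²) = 40.70 cm^2
Piston speed v = Q_in/A_cap; rod-end outflow Q_out = v × A_ann = Q_in × A_ann/A_cap.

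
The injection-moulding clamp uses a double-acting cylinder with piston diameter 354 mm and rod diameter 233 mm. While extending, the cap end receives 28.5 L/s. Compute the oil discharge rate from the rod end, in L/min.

Q_out ≈ 969 L/min

Cap-side area A_cap = π/4 × (354 mm)² = 98420 mm^2
Rod-side annular area A_ann = π/4 × (354² − 233²) = 55780 mm^2
Piston speed v = Q_in/A_cap; rod-end outflow Q_out = v × A_ann = Q_in × A_ann/A_cap.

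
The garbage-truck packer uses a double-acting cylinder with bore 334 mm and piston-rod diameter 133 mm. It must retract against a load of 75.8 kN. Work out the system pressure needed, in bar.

Rod-side annular area A_ann = π/4 × (334² − 133²) = 73720 mm^2
Retraction: pressure acts on the annular area.
P = F / A = 75.8 kN / A

P ≈ 10.3 bar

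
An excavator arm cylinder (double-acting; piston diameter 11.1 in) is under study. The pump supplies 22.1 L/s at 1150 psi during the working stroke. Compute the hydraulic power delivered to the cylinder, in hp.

Hydraulic power = P × Q

W ≈ 235 hp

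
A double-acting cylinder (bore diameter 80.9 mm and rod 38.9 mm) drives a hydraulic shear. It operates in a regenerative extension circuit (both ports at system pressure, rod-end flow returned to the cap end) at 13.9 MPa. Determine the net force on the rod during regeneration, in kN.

F ≈ 16.5 kN

With equal pressure on both faces, forces on the annular region cancel; the net push is pressure × rod cross-section.
Rod cross-section A_rod = π/4 × (38.9 mm)² = 1188 mm^2
F = P × A_rod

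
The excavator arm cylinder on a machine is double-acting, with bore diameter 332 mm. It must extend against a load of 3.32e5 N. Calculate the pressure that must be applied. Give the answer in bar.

P ≈ 38.4 bar

Cap-side area A_cap = π/4 × (332 mm)² = 86570 mm^2
P = F / A = 3.32e5 N / A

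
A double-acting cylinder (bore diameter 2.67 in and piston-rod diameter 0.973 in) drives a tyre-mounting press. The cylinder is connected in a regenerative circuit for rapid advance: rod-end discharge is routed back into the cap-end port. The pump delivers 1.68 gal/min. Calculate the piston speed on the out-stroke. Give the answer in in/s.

In regeneration the rod-end outflow joins the pump flow into the cap end, so the net volume the pump must supply per unit advance equals the rod cross-section area.
Rod cross-section A_rod = π/4 × (0.973 in)² = 0.7436 in^2
v = Q_pump / A_rod

v ≈ 8.70 in/s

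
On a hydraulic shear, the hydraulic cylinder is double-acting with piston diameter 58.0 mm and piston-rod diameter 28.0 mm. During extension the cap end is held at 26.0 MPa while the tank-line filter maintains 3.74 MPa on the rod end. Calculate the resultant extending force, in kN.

Cap-side area A_cap = π/4 × (58.0 mm)² = 2642 mm^2
Rod-side annular area A_ann = π/4 × (58.0² − 28.0²) = 2026 mm^2
Net thrust = P_cap·A_cap − P_rod·A_ann = 68.69 kN − 7.578 kN

F ≈ 61.1 kN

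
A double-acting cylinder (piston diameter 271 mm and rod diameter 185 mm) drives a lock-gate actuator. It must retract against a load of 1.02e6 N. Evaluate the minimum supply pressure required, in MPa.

P ≈ 33.1 MPa

Rod-side annular area A_ann = π/4 × (271² − 185²) = 30800 mm^2
Retraction: pressure acts on the annular area.
P = F / A = 1.02e6 N / A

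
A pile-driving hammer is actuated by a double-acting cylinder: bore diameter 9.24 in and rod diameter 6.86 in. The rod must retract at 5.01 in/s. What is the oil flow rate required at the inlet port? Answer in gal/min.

Q ≈ 39.2 gal/min

Rod-side annular area A_ann = π/4 × (9.24² − 6.86²) = 30.09 in^2
Q = A × v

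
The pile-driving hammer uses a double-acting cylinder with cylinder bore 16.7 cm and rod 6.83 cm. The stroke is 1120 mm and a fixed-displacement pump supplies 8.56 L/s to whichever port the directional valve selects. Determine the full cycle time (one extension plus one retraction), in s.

Cap-side area A_cap = π/4 × (16.7 cm)² = 219.0 cm^2
Rod-side annular area A_ann = π/4 × (16.7² − 6.83²) = 182.4 cm^2
t_ext = A_cap·L/Q = 2.866 s
t_ret = A_ann·L/Q = 2.387 s
t_cycle = t_ext + t_ret

t ≈ 5.25 s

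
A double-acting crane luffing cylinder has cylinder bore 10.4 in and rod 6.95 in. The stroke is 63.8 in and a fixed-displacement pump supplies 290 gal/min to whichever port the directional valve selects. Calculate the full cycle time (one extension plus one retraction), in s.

Cap-side area A_cap = π/4 × (10.4 in)² = 84.95 in^2
Rod-side annular area A_ann = π/4 × (10.4² − 6.95²) = 47.01 in^2
t_ext = A_cap·L/Q = 4.854 s
t_ret = A_ann·L/Q = 2.686 s
t_cycle = t_ext + t_ret

t ≈ 7.54 s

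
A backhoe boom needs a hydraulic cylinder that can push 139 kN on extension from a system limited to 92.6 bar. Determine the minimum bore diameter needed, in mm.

D ≈ 138 mm

Extension force acts on the full piston face: F = P × (π/4)D².
D = √(4F / (πP)) = √(4 × 139 kN / (π × 92.6 bar))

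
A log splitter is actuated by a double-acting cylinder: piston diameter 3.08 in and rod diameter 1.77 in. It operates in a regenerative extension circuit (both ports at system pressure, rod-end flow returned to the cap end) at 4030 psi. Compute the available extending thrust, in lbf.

With equal pressure on both faces, forces on the annular region cancel; the net push is pressure × rod cross-section.
Rod cross-section A_rod = π/4 × (1.77 in)² = 2.461 in^2
F = P × A_rod

F ≈ 9920 lbf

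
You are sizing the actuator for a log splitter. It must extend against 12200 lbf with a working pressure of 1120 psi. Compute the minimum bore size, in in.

Extension force acts on the full piston face: F = P × (π/4)D².
D = √(4F / (πP)) = √(4 × 12200 lbf / (π × 1120 psi))

D ≈ 3.72 in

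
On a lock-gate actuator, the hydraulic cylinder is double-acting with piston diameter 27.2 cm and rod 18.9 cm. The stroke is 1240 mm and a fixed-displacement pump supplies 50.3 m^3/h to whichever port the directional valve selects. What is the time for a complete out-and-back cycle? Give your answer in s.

Cap-side area A_cap = π/4 × (27.2 cm)² = 581.1 cm^2
Rod-side annular area A_ann = π/4 × (27.2² − 18.9²) = 300.5 cm^2
t_ext = A_cap·L/Q = 5.157 s
t_ret = A_ann·L/Q = 2.667 s
t_cycle = t_ext + t_ret

t ≈ 7.82 s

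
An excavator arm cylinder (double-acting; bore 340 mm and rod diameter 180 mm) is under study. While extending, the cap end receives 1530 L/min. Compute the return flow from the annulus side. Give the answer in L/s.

Cap-side area A_cap = π/4 × (340 mm)² = 90790 mm^2
Rod-side annular area A_ann = π/4 × (340² − 180²) = 65350 mm^2
Piston speed v = Q_in/A_cap; rod-end outflow Q_out = v × A_ann = Q_in × A_ann/A_cap.

Q_out ≈ 18.4 L/s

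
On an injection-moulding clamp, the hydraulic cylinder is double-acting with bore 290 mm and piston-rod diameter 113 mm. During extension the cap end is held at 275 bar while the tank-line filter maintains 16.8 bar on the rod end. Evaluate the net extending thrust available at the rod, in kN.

F ≈ 1720 kN

Cap-side area A_cap = π/4 × (290 mm)² = 66050 mm^2
Rod-side annular area A_ann = π/4 × (290² − 113²) = 56020 mm^2
Net thrust = P_cap·A_cap − P_rod·A_ann = 1816 kN − 94.12 kN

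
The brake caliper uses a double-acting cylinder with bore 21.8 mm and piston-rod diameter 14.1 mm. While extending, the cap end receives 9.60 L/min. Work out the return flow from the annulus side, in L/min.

Q_out ≈ 5.58 L/min

Cap-side area A_cap = π/4 × (21.8 mm)² = 373.3 mm^2
Rod-side annular area A_ann = π/4 × (21.8² − 14.1²) = 217.1 mm^2
Piston speed v = Q_in/A_cap; rod-end outflow Q_out = v × A_ann = Q_in × A_ann/A_cap.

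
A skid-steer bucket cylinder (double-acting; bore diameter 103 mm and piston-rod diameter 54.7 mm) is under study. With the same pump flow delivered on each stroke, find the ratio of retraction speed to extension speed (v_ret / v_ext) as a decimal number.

Cap-side area A_cap = π/4 × (103 mm)² = 8332 mm^2
Rod-side annular area A_ann = π/4 × (103² − 54.7²) = 5982 mm^2
For equal Q, v ∝ 1/A, so v_ret/v_ext = A_cap/A_ann.

v_ret/v_ext ≈ 1.39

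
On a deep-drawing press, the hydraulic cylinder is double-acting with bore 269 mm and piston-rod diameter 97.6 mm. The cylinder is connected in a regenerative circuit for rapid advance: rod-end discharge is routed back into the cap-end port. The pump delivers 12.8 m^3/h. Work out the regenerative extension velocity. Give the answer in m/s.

v ≈ 0.475 m/s

In regeneration the rod-end outflow joins the pump flow into the cap end, so the net volume the pump must supply per unit advance equals the rod cross-section area.
Rod cross-section A_rod = π/4 × (97.6 mm)² = 7482 mm^2
v = Q_pump / A_rod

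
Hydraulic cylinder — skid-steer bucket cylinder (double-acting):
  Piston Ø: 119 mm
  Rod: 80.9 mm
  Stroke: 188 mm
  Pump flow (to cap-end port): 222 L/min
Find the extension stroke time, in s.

t ≈ 0.565 s

Cap-side area A_cap = π/4 × (119 mm)² = 11120 mm^2
Swept volume V = A × L; t = V / Q = A·L / Q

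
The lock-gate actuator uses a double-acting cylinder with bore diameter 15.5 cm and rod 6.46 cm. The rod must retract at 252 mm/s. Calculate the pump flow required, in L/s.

Q ≈ 3.93 L/s

Rod-side annular area A_ann = π/4 × (15.5² − 6.46²) = 155.9 cm^2
Q = A × v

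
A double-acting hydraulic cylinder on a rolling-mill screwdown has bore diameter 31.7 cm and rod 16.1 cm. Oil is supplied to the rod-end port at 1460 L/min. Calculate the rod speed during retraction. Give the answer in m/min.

v ≈ 24.9 m/min

Rod-side annular area A_ann = π/4 × (31.7² − 16.1²) = 585.7 cm^2
Flow into the rod-end port fills the annular volume.
v = Q / A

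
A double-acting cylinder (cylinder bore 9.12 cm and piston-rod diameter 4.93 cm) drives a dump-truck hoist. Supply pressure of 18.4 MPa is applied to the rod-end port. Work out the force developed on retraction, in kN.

Rod-side annular area A_ann = π/4 × (9.12² − 4.93²) = 46.24 cm^2
On retraction the pressure acts on the annular area (bore minus rod).
F = P × A_ann

F ≈ 85.1 kN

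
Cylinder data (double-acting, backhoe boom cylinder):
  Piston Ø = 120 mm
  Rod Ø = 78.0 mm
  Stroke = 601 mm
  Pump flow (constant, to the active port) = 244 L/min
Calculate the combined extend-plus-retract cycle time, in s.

Cap-side area A_cap = π/4 × (120 mm)² = 11310 mm^2
Rod-side annular area A_ann = π/4 × (120² − 78.0²) = 6531 mm^2
t_ext = A_cap·L/Q = 1.671 s
t_ret = A_ann·L/Q = 0.9653 s
t_cycle = t_ext + t_ret

t ≈ 2.64 s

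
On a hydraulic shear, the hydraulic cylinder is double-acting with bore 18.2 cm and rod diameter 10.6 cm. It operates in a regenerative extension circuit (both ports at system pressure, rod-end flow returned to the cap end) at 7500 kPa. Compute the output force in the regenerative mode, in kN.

F ≈ 66.2 kN

With equal pressure on both faces, forces on the annular region cancel; the net push is pressure × rod cross-section.
Rod cross-section A_rod = π/4 × (10.6 cm)² = 88.25 cm^2
F = P × A_rod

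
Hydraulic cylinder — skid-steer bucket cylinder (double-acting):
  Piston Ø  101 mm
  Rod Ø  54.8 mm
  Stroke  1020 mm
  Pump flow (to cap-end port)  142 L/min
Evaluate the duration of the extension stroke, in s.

t ≈ 3.45 s

Cap-side area A_cap = π/4 × (101 mm)² = 8012 mm^2
Swept volume V = A × L; t = V / Q = A·L / Q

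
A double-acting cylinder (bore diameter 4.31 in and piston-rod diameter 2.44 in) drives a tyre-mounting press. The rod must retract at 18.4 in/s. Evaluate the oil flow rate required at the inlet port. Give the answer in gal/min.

Rod-side annular area A_ann = π/4 × (4.31² − 2.44²) = 9.914 in^2
Q = A × v

Q ≈ 47.4 gal/min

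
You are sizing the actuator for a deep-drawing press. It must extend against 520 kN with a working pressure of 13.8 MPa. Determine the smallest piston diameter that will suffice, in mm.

D ≈ 219 mm

Extension force acts on the full piston face: F = P × (π/4)D².
D = √(4F / (πP)) = √(4 × 520 kN / (π × 13.8 MPa))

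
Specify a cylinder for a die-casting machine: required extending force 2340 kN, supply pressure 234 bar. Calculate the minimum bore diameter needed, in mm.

Extension force acts on the full piston face: F = P × (π/4)D².
D = √(4F / (πP)) = √(4 × 2340 kN / (π × 234 bar))

D ≈ 357 mm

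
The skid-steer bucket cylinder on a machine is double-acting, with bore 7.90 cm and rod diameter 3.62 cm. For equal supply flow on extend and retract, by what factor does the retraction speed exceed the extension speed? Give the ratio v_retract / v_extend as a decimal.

Cap-side area A_cap = π/4 × (7.90 cm)² = 49.02 cm^2
Rod-side annular area A_ann = π/4 × (7.90² − 3.62²) = 38.72 cm^2
For equal Q, v ∝ 1/A, so v_ret/v_ext = A_cap/A_ann.

v_ret/v_ext ≈ 1.27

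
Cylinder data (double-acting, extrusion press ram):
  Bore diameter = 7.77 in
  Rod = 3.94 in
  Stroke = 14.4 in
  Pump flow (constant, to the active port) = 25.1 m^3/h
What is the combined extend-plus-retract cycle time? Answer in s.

t ≈ 2.80 s

Cap-side area A_cap = π/4 × (7.77 in)² = 47.42 in^2
Rod-side annular area A_ann = π/4 × (7.77² − 3.94²) = 35.22 in^2
t_ext = A_cap·L/Q = 1.605 s
t_ret = A_ann·L/Q = 1.192 s
t_cycle = t_ext + t_ret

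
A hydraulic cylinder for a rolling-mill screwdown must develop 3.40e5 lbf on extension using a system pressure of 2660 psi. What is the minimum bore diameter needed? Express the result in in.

D ≈ 12.8 in

Extension force acts on the full piston face: F = P × (π/4)D².
D = √(4F / (πP)) = √(4 × 3.40e5 lbf / (π × 2660 psi))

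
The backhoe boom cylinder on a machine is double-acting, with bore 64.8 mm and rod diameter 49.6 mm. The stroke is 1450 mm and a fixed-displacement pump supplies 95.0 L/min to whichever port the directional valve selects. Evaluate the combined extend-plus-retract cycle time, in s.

Cap-side area A_cap = π/4 × (64.8 mm)² = 3298 mm^2
Rod-side annular area A_ann = π/4 × (64.8² − 49.6²) = 1366 mm^2
t_ext = A_cap·L/Q = 3.020 s
t_ret = A_ann·L/Q = 1.251 s
t_cycle = t_ext + t_ret

t ≈ 4.27 s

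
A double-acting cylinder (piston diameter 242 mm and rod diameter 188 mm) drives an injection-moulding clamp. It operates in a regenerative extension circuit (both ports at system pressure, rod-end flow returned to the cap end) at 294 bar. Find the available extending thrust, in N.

F ≈ 8.16e5 N

With equal pressure on both faces, forces on the annular region cancel; the net push is pressure × rod cross-section.
Rod cross-section A_rod = π/4 × (188 mm)² = 27760 mm^2
F = P × A_rod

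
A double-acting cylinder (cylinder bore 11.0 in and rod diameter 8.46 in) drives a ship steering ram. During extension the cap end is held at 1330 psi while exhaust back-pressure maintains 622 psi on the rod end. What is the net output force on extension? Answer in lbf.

F ≈ 1.02e5 lbf

Cap-side area A_cap = π/4 × (11.0 in)² = 95.03 in^2
Rod-side annular area A_ann = π/4 × (11.0² − 8.46²) = 38.82 in^2
Net thrust = P_cap·A_cap − P_rod·A_ann = 1.264e5 lbf − 24150 lbf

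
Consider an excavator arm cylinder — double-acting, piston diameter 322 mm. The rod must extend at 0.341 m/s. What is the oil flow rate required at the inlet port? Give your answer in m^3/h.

Q ≈ 100 m^3/h

Cap-side area A_cap = π/4 × (322 mm)² = 81430 mm^2
Q = A × v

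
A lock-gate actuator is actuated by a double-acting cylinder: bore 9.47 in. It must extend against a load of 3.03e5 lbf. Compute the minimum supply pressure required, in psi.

Cap-side area A_cap = π/4 × (9.47 in)² = 70.44 in^2
P = F / A = 3.03e5 lbf / A

P ≈ 4300 psi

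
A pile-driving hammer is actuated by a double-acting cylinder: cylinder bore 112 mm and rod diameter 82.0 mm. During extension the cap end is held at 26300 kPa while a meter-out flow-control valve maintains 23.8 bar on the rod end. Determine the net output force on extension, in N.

F ≈ 2.48e5 N

Cap-side area A_cap = π/4 × (112 mm)² = 9852 mm^2
Rod-side annular area A_ann = π/4 × (112² − 82.0²) = 4571 mm^2
Net thrust = P_cap·A_cap − P_rod·A_ann = 2.591e5 N − 10880 N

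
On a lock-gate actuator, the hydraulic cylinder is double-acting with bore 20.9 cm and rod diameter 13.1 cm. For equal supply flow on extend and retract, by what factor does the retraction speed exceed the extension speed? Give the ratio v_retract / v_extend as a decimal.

v_ret/v_ext ≈ 1.65

Cap-side area A_cap = π/4 × (20.9 cm)² = 343.1 cm^2
Rod-side annular area A_ann = π/4 × (20.9² − 13.1²) = 208.3 cm^2
For equal Q, v ∝ 1/A, so v_ret/v_ext = A_cap/A_ann.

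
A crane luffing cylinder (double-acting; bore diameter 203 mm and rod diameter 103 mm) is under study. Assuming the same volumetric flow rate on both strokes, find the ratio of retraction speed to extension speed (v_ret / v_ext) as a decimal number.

v_ret/v_ext ≈ 1.35

Cap-side area A_cap = π/4 × (203 mm)² = 32370 mm^2
Rod-side annular area A_ann = π/4 × (203² − 103²) = 24030 mm^2
For equal Q, v ∝ 1/A, so v_ret/v_ext = A_cap/A_ann.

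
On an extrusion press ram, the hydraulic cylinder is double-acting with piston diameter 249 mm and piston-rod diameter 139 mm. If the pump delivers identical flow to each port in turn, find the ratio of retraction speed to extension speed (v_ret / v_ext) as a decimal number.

v_ret/v_ext ≈ 1.45

Cap-side area A_cap = π/4 × (249 mm)² = 48700 mm^2
Rod-side annular area A_ann = π/4 × (249² − 139²) = 33520 mm^2
For equal Q, v ∝ 1/A, so v_ret/v_ext = A_cap/A_ann.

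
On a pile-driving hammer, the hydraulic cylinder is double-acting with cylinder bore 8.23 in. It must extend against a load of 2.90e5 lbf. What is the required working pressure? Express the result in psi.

P ≈ 5450 psi

Cap-side area A_cap = π/4 × (8.23 in)² = 53.20 in^2
P = F / A = 2.90e5 lbf / A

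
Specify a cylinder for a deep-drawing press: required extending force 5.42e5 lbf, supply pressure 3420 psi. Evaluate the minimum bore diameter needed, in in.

D ≈ 14.2 in

Extension force acts on the full piston face: F = P × (π/4)D².
D = √(4F / (πP)) = √(4 × 5.42e5 lbf / (π × 3420 psi))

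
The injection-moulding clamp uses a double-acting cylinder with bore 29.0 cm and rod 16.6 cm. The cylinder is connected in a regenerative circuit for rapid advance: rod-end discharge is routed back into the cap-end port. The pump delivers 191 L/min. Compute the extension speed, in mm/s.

v ≈ 147 mm/s

In regeneration the rod-end outflow joins the pump flow into the cap end, so the net volume the pump must supply per unit advance equals the rod cross-section area.
Rod cross-section A_rod = π/4 × (16.6 cm)² = 216.4 cm^2
v = Q_pump / A_rod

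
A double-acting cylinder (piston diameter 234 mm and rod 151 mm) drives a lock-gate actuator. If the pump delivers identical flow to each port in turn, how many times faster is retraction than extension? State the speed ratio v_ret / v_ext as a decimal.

v_ret/v_ext ≈ 1.71

Cap-side area A_cap = π/4 × (234 mm)² = 43010 mm^2
Rod-side annular area A_ann = π/4 × (234² − 151²) = 25100 mm^2
For equal Q, v ∝ 1/A, so v_ret/v_ext = A_cap/A_ann.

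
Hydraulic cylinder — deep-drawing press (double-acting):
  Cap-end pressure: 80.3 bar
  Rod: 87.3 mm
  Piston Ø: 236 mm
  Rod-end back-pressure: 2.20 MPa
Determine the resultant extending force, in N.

Cap-side area A_cap = π/4 × (236 mm)² = 43740 mm^2
Rod-side annular area A_ann = π/4 × (236² − 87.3²) = 37760 mm^2
Net thrust = P_cap·A_cap − P_rod·A_ann = 3.513e5 N − 83070 N

F ≈ 2.68e5 N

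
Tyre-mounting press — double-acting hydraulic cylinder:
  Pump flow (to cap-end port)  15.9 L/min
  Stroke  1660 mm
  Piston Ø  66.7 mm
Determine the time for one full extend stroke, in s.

Cap-side area A_cap = π/4 × (66.7 mm)² = 3494 mm^2
Swept volume V = A × L; t = V / Q = A·L / Q

t ≈ 21.9 s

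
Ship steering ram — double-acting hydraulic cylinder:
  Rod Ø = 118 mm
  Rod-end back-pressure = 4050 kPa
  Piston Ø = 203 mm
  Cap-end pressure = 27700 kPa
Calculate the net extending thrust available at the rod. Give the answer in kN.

Cap-side area A_cap = π/4 × (203 mm)² = 32370 mm^2
Rod-side annular area A_ann = π/4 × (203² − 118²) = 21430 mm^2
Net thrust = P_cap·A_cap − P_rod·A_ann = 896.5 kN − 86.79 kN

F ≈ 810 kN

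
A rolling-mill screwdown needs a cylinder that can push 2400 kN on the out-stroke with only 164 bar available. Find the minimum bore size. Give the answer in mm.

D ≈ 432 mm

Extension force acts on the full piston face: F = P × (π/4)D².
D = √(4F / (πP)) = √(4 × 2400 kN / (π × 164 bar))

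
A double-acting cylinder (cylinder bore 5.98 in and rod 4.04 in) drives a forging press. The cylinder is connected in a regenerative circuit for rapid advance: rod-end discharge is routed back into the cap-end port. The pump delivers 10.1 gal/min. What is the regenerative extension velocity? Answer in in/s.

v ≈ 3.03 in/s

In regeneration the rod-end outflow joins the pump flow into the cap end, so the net volume the pump must supply per unit advance equals the rod cross-section area.
Rod cross-section A_rod = π/4 × (4.04 in)² = 12.82 in^2
v = Q_pump / A_rod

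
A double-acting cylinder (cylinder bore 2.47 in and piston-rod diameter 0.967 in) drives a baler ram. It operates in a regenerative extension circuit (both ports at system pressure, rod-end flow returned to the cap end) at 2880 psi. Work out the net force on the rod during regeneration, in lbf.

With equal pressure on both faces, forces on the annular region cancel; the net push is pressure × rod cross-section.
Rod cross-section A_rod = π/4 × (0.967 in)² = 0.7344 in^2
F = P × A_rod

F ≈ 2120 lbf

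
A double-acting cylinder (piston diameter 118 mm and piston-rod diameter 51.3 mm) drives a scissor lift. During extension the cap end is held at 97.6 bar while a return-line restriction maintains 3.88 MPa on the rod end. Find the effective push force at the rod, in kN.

Cap-side area A_cap = π/4 × (118 mm)² = 10940 mm^2
Rod-side annular area A_ann = π/4 × (118² − 51.3²) = 8869 mm^2
Net thrust = P_cap·A_cap − P_rod·A_ann = 106.7 kN − 34.41 kN

F ≈ 72.3 kN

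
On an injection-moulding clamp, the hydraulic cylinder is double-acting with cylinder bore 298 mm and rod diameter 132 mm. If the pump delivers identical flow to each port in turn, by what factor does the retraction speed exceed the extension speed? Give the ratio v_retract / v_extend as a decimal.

Cap-side area A_cap = π/4 × (298 mm)² = 69750 mm^2
Rod-side annular area A_ann = π/4 × (298² − 132²) = 56060 mm^2
For equal Q, v ∝ 1/A, so v_ret/v_ext = A_cap/A_ann.

v_ret/v_ext ≈ 1.24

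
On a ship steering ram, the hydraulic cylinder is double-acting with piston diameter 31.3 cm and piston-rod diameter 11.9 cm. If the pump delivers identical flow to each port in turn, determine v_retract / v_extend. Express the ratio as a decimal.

Cap-side area A_cap = π/4 × (31.3 cm)² = 769.4 cm^2
Rod-side annular area A_ann = π/4 × (31.3² − 11.9²) = 658.2 cm^2
For equal Q, v ∝ 1/A, so v_ret/v_ext = A_cap/A_ann.

v_ret/v_ext ≈ 1.17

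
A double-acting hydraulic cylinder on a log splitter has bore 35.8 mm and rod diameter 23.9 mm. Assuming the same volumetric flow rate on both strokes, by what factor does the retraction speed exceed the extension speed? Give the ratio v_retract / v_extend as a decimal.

v_ret/v_ext ≈ 1.80

Cap-side area A_cap = π/4 × (35.8 mm)² = 1007 mm^2
Rod-side annular area A_ann = π/4 × (35.8² − 23.9²) = 558.0 mm^2
For equal Q, v ∝ 1/A, so v_ret/v_ext = A_cap/A_ann.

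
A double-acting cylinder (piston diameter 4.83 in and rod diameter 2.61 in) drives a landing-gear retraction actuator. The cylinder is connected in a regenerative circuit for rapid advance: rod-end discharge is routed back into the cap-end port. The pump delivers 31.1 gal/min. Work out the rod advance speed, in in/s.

In regeneration the rod-end outflow joins the pump flow into the cap end, so the net volume the pump must supply per unit advance equals the rod cross-section area.
Rod cross-section A_rod = π/4 × (2.61 in)² = 5.350 in^2
v = Q_pump / A_rod

v ≈ 22.4 in/s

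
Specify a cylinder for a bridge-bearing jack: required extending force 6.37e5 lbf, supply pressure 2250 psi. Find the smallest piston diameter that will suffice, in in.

Extension force acts on the full piston face: F = P × (π/4)D².
D = √(4F / (πP)) = √(4 × 6.37e5 lbf / (π × 2250 psi))

D ≈ 19.0 in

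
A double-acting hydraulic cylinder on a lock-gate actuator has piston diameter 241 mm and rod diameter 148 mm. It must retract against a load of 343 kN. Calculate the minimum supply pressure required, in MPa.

Rod-side annular area A_ann = π/4 × (241² − 148²) = 28410 mm^2
Retraction: pressure acts on the annular area.
P = F / A = 343 kN / A

P ≈ 12.1 MPa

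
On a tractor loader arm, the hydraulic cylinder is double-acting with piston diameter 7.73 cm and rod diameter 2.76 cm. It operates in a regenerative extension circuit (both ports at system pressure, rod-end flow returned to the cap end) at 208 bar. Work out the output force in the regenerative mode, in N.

F ≈ 12400 N

With equal pressure on both faces, forces on the annular region cancel; the net push is pressure × rod cross-section.
Rod cross-section A_rod = π/4 × (2.76 cm)² = 5.983 cm^2
F = P × A_rod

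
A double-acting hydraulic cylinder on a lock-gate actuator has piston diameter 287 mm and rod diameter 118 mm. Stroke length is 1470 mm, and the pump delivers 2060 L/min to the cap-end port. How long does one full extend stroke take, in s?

t ≈ 2.77 s

Cap-side area A_cap = π/4 × (287 mm)² = 64690 mm^2
Swept volume V = A × L; t = V / Q = A·L / Q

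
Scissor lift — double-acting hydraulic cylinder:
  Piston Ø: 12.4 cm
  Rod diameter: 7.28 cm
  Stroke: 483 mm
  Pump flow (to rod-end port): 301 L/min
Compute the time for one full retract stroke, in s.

Rod-side annular area A_ann = π/4 × (12.4² − 7.28²) = 79.14 cm^2
Swept volume V = A × L; t = V / Q = A·L / Q

t ≈ 0.762 s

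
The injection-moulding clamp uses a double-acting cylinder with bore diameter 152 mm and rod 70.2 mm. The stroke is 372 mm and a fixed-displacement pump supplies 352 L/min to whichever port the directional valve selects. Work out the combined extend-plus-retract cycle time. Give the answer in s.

t ≈ 2.06 s

Cap-side area A_cap = π/4 × (152 mm)² = 18150 mm^2
Rod-side annular area A_ann = π/4 × (152² − 70.2²) = 14280 mm^2
t_ext = A_cap·L/Q = 1.151 s
t_ret = A_ann·L/Q = 0.9052 s
t_cycle = t_ext + t_ret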